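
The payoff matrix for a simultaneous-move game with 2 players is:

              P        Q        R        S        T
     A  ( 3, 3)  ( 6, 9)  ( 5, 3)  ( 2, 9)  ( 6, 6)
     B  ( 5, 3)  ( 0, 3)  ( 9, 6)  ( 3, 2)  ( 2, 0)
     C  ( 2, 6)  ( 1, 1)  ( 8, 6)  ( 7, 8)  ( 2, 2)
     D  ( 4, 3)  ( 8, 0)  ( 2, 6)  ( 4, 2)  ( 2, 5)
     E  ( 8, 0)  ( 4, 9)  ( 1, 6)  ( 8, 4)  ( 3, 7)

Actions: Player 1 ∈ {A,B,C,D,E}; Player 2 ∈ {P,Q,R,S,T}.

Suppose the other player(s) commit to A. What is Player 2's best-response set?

u_2(P vs A) = 3
u_2(Q vs A) = 9
u_2(R vs A) = 3
u_2(S vs A) = 9
u_2(T vs A) = 6
max payoff 9 at {Q,S}

P2 best: {Q,S}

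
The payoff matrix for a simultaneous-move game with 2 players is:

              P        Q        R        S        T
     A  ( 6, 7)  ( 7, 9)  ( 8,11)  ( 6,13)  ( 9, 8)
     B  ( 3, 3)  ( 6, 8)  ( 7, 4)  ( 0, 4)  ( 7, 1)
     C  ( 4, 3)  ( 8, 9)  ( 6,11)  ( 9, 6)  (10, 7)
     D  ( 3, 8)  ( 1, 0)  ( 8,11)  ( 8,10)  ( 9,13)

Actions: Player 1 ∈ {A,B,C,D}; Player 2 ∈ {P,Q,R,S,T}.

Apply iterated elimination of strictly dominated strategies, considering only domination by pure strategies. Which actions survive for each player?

P1 drop B (A beats it: P:6>3 Q:7>6 R:8>7 S:6>0 T:9>7)
P2 drop P (R beats it: A:11>7 C:11>3 D:11>8)
P2 drop Q (R beats it: A:11>9 C:11>9 D:11>0)
P1→{A,C,D} P2→{R,S,T}

IESDS → P1:{A,C,D} P2:{R,S,T}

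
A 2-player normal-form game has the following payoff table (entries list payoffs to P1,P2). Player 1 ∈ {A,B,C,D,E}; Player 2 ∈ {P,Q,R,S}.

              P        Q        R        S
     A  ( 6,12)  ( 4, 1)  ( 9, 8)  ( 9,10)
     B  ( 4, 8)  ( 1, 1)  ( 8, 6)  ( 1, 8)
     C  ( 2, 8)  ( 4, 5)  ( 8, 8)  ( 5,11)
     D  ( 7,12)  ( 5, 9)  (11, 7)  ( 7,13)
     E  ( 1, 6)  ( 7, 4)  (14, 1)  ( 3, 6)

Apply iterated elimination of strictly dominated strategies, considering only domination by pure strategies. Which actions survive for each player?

IESDS → P1:{A,D} P2:{P,S}

P1 drop B (A beats it: P:6>4 Q:4>1 R:9>8 S:9>1)
P1 drop C (D beats it: P:7>2 Q:5>4 R:11>8 S:7>5)
P2 drop Q (P beats it: A:12>1 D:12>9 E:6>4)
P2 drop R (P beats it: A:12>8 D:12>7 E:6>1)
P1 drop E (A beats it: P:6>1 S:9>3)
P1→{A,D} P2→{P,S}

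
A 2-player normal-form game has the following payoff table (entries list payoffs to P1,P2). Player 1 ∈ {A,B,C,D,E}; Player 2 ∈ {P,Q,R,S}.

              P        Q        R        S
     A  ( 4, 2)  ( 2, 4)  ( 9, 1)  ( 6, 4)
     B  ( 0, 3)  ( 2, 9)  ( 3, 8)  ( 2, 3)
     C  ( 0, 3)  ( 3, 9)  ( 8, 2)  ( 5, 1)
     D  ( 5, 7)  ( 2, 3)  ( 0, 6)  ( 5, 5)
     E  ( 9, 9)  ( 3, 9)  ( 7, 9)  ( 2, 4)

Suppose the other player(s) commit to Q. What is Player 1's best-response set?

u_1(A vs Q) = 2
u_1(B vs Q) = 2
u_1(C vs Q) = 3
u_1(D vs Q) = 2
u_1(E vs Q) = 3
max payoff 3 at {C,E}

BR_1 = {C,E}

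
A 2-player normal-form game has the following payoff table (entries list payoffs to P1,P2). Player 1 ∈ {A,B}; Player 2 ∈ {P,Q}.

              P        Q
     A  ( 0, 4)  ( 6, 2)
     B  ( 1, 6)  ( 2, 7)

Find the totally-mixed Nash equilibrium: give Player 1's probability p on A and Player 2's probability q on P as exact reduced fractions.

P1 indiff ⇒ q·0+(1-q)·6 = q·1+(1-q)·2 ⇒ q(-1) = (1-q)(-4) ⇒ q = 4/5
P2 indiff ⇒ p·4+(1-p)·6 = p·2+(1-p)·7 ⇒ p(2) = (1-p)(1) ⇒ p = 1/3

p=1/3, q=4/5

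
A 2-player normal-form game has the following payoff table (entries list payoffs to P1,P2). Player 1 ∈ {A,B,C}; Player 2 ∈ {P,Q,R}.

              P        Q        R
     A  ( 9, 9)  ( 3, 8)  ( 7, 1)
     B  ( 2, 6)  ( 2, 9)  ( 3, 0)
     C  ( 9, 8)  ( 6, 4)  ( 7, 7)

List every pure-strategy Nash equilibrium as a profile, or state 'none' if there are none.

(A,P): NE
(A,Q): not NE [P1→C gives 6>3; P2→P gives 9>8]
(A,R): not NE [P2→P gives 9>1]
(B,P): not NE [P1→C gives 9>2; P2→Q gives 9>6]
(B,Q): not NE [P1→C gives 6>2]
(B,R): not NE [P1→C gives 7>3; P2→Q gives 9>0]
(C,P): NE
(C,Q): not NE [P2→P gives 8>4]
(C,R): not NE [P2→P gives 8>7]

Nash profiles: (A,P), (C,P)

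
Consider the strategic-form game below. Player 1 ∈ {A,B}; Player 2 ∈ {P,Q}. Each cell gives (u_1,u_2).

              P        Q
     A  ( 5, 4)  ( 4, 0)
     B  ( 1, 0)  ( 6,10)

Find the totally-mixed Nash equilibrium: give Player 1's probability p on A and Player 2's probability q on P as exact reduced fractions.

(p,q) = (5/7, 1/3)

P1 indiff ⇒ q·5+(1-q)·4 = q·1+(1-q)·6 ⇒ q(4) = (1-q)(2) ⇒ q = 1/3
P2 indiff ⇒ p·4+(1-p)·0 = p·0+(1-p)·10 ⇒ p(4) = (1-p)(10) ⇒ p = 5/7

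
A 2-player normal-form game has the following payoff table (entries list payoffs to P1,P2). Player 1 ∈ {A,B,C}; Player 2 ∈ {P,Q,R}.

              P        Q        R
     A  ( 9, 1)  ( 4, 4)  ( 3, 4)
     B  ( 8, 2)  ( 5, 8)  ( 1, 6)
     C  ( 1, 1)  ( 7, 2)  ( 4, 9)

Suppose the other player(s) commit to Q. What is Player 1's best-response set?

u_1(A vs Q) = 4
u_1(B vs Q) = 5
u_1(C vs Q) = 7
max payoff 7 at {C}

BR_1 = {C}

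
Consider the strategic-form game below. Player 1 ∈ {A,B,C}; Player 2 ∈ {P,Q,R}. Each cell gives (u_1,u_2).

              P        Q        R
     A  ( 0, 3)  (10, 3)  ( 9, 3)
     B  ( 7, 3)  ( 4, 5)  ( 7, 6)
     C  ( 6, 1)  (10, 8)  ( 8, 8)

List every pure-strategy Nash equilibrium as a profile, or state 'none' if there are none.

Nash profiles: (A,Q), (A,R), (C,Q)

(A,P): not NE [P1→B gives 7>0]
(A,Q): NE
(A,R): NE
(B,P): not NE [P2→R gives 6>3]
(B,Q): not NE [P1→C gives 10>4; P2→R gives 6>5]
(B,R): not NE [P1→A gives 9>7]
(C,P): not NE [P1→B gives 7>6; P2→R gives 8>1]
(C,Q): NE
(C,R): not NE [P1→A gives 9>8]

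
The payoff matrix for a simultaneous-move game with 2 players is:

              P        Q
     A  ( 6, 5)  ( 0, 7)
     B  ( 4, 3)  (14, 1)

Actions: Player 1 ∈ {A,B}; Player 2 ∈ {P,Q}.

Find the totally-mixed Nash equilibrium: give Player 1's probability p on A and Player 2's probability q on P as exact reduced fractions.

P1 indiff ⇒ q·6+(1-q)·0 = q·4+(1-q)·14 ⇒ q(2) = (1-q)(14) ⇒ q = 7/8
P2 indiff ⇒ p·5+(1-p)·3 = p·7+(1-p)·1 ⇒ p(-2) = (1-p)(-2) ⇒ p = 1/2

P1 mixes 1/2 on A; P2 mixes 7/8 on P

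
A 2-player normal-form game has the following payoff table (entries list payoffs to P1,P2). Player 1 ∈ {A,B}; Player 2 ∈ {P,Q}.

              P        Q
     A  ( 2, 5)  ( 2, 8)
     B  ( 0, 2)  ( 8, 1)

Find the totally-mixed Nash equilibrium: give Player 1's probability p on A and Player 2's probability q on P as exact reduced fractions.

P1 indiff ⇒ q·2+(1-q)·2 = q·0+(1-q)·8 ⇒ q(2) = (1-q)(6) ⇒ q = 3/4
P2 indiff ⇒ p·5+(1-p)·2 = p·8+(1-p)·1 ⇒ p(-3) = (1-p)(-1) ⇒ p = 1/4

(p,q) = (1/4, 3/4)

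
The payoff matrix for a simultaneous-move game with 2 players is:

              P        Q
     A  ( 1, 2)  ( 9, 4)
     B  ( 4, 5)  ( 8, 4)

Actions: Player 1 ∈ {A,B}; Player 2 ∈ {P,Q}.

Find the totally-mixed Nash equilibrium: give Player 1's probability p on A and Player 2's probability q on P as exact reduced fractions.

P1 indiff ⇒ q·1+(1-q)·9 = q·4+(1-q)·8 ⇒ q(-3) = (1-q)(-1) ⇒ q = 1/4
P2 indiff ⇒ p·2+(1-p)·5 = p·4+(1-p)·4 ⇒ p(-2) = (1-p)(-1) ⇒ p = 1/3

(p,q) = (1/3, 1/4)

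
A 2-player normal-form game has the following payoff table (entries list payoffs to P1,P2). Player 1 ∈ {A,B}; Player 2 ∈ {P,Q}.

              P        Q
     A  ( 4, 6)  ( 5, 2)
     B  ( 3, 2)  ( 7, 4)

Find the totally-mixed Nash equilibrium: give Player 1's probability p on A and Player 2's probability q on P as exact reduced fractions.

P1 indiff ⇒ q·4+(1-q)·5 = q·3+(1-q)·7 ⇒ q(1) = (1-q)(2) ⇒ q = 2/3
P2 indiff ⇒ p·6+(1-p)·2 = p·2+(1-p)·4 ⇒ p(4) = (1-p)(2) ⇒ p = 1/3

(p,q) = (1/3, 2/3)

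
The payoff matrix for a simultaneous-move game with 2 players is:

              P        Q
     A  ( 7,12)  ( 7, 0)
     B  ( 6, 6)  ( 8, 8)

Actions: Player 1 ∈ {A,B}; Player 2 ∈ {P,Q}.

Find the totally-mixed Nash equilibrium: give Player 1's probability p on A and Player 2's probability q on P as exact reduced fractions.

(p,q) = (1/7, 1/2)

P1 indiff ⇒ q·7+(1-q)·7 = q·6+(1-q)·8 ⇒ q(1) = (1-q)(1) ⇒ q = 1/2
P2 indiff ⇒ p·12+(1-p)·6 = p·0+(1-p)·8 ⇒ p(12) = (1-p)(2) ⇒ p = 1/7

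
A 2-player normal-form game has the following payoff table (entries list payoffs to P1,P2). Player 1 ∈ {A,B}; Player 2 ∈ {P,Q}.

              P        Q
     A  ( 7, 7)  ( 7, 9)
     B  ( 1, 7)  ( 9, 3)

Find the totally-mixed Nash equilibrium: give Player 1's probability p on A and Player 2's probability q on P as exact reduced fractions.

(p,q) = (2/3, 1/4)

P1 indiff ⇒ q·7+(1-q)·7 = q·1+(1-q)·9 ⇒ q(6) = (1-q)(2) ⇒ q = 1/4
P2 indiff ⇒ p·7+(1-p)·7 = p·9+(1-p)·3 ⇒ p(-2) = (1-p)(-4) ⇒ p = 2/3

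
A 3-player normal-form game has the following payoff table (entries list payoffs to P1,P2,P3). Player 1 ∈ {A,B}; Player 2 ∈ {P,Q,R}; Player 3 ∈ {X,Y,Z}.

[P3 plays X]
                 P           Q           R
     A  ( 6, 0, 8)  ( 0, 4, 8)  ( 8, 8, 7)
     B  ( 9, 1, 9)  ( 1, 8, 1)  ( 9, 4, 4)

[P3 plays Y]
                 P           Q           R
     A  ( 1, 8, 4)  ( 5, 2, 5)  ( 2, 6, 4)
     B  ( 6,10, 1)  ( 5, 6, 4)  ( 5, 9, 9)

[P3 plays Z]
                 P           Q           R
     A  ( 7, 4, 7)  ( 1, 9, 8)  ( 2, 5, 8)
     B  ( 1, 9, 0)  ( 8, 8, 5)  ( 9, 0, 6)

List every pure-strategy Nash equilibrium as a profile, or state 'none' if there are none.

No pure NE.

(A,P,X): not NE [P1→B gives 9>6; P2→R gives 8>0]
(A,P,Y): not NE [P1→B gives 6>1; P3→X gives 8>4]
(A,P,Z): not NE [P2→Q gives 9>4; P3→X gives 8>7]
(A,Q,X): not NE [P1→B gives 1>0; P2→R gives 8>4]
(A,Q,Y): not NE [P2→P gives 8>2; P3→Z gives 8>5]
(A,Q,Z): not NE [P1→B gives 8>1]
(A,R,X): not NE [P1→B gives 9>8; P3→Z gives 8>7]
(A,R,Y): not NE [P1→B gives 5>2; P2→P gives 8>6; P3→Z gives 8>4]
(A,R,Z): not NE [P1→B gives 9>2; P2→Q gives 9>5]
(B,P,X): not NE [P2→Q gives 8>1]
(B,P,Y): not NE [P3→X gives 9>1]
(B,P,Z): not NE [P1→A gives 7>1; P3→X gives 9>0]
(B,Q,X): not NE [P3→Z gives 5>1]
(B,Q,Y): not NE [P2→P gives 10>6; P3→Z gives 5>4]
(B,Q,Z): not NE [P2→P gives 9>8]
(B,R,X): not NE [P2→Q gives 8>4; P3→Y gives 9>4]
(B,R,Y): not NE [P2→P gives 10>9]
(B,R,Z): not NE [P2→P gives 9>0; P3→Y gives 9>6]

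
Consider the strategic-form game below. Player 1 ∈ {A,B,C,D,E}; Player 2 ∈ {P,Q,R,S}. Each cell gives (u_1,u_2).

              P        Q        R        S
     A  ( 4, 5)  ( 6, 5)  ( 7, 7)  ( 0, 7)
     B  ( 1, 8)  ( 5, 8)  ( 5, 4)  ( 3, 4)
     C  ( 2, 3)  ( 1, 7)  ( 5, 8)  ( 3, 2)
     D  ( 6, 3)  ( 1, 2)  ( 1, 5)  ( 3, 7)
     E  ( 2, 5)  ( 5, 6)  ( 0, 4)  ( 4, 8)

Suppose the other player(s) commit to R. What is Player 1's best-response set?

argmax u_1 = {A}

u_1(A vs R) = 7
u_1(B vs R) = 5
u_1(C vs R) = 5
u_1(D vs R) = 1
u_1(E vs R) = 0
max payoff 7 at {A}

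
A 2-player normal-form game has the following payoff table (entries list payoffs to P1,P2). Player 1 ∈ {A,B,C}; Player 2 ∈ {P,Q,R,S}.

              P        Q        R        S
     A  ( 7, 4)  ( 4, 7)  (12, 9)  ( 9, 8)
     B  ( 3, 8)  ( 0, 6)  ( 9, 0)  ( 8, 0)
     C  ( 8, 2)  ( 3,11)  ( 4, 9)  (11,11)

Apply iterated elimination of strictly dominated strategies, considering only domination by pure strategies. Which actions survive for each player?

Survivors P1:{A,C} P2:{Q,R,S}

P1 drop B (A beats it: P:7>3 Q:4>0 R:12>9 S:9>8)
P2 drop P (Q beats it: A:7>4 C:11>2)
P1→{A,C} P2→{Q,R,S}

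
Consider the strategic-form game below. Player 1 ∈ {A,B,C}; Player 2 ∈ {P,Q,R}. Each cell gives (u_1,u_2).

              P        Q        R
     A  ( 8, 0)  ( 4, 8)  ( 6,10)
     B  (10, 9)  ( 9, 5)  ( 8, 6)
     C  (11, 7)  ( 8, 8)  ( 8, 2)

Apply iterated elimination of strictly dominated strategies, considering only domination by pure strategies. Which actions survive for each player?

P1 drop A (B beats it: P:10>8 Q:9>4 R:8>6)
P2 drop R (P beats it: B:9>6 C:7>2)
P1→{B,C} P2→{P,Q}

Survivors P1:{B,C} P2:{P,Q}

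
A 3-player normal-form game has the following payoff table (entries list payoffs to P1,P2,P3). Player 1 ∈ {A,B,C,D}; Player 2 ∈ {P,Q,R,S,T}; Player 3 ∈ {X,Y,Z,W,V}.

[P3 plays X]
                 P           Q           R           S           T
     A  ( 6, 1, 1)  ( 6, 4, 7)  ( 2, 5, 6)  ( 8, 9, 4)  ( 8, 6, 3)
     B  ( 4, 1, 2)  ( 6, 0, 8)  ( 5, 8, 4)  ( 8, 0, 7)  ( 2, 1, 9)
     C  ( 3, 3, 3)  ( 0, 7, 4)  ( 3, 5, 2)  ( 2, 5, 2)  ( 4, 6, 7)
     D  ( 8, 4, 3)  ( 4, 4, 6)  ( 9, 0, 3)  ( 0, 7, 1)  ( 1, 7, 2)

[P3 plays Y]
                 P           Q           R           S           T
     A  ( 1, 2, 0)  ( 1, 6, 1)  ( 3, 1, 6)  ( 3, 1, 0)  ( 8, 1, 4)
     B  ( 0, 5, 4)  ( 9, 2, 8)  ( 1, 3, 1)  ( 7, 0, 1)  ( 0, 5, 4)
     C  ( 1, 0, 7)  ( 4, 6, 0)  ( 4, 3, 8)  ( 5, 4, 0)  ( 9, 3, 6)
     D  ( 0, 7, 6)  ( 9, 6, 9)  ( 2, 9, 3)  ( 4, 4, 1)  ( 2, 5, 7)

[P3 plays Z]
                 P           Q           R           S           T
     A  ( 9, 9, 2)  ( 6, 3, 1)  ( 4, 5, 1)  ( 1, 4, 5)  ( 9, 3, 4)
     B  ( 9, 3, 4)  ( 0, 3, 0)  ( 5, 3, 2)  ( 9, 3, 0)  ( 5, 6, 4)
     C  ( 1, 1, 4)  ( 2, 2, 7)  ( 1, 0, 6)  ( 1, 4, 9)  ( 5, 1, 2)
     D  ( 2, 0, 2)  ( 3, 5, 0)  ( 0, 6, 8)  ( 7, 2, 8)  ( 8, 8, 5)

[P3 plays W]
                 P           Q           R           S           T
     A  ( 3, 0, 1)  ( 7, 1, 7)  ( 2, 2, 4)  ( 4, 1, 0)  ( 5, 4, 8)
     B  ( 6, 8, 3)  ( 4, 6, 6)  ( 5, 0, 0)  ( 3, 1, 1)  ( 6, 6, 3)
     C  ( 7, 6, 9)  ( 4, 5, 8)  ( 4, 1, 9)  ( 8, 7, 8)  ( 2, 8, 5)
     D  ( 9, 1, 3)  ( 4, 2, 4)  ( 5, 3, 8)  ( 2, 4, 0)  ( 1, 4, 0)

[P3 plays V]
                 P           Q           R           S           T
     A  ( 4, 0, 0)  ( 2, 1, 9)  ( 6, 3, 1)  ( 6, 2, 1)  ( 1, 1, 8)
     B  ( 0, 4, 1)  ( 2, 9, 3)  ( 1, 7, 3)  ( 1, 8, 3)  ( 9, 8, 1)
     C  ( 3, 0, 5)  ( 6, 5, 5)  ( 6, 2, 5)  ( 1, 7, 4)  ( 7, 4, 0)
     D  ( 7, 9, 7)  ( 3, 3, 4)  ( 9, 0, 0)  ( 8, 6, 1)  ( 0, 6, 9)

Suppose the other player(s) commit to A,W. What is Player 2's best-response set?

u_2(P vs A,W) = 0
u_2(Q vs A,W) = 1
u_2(R vs A,W) = 2
u_2(S vs A,W) = 1
u_2(T vs A,W) = 4
max payoff 4 at {T}

BR_2 = {T}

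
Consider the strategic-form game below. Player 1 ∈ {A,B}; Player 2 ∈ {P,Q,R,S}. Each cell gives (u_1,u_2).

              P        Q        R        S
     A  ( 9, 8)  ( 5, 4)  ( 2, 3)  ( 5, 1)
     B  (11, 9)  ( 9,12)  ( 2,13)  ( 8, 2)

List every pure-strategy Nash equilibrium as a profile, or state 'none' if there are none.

NE set: (B,R)

(A,P): not NE [P1→B gives 11>9]
(A,Q): not NE [P1→B gives 9>5; P2→P gives 8>4]
(A,R): not NE [P2→P gives 8>3]
(A,S): not NE [P1→B gives 8>5; P2→P gives 8>1]
(B,P): not NE [P2→R gives 13>9]
(B,Q): not NE [P2→R gives 13>12]
(B,R): NE
(B,S): not NE [P2→R gives 13>2]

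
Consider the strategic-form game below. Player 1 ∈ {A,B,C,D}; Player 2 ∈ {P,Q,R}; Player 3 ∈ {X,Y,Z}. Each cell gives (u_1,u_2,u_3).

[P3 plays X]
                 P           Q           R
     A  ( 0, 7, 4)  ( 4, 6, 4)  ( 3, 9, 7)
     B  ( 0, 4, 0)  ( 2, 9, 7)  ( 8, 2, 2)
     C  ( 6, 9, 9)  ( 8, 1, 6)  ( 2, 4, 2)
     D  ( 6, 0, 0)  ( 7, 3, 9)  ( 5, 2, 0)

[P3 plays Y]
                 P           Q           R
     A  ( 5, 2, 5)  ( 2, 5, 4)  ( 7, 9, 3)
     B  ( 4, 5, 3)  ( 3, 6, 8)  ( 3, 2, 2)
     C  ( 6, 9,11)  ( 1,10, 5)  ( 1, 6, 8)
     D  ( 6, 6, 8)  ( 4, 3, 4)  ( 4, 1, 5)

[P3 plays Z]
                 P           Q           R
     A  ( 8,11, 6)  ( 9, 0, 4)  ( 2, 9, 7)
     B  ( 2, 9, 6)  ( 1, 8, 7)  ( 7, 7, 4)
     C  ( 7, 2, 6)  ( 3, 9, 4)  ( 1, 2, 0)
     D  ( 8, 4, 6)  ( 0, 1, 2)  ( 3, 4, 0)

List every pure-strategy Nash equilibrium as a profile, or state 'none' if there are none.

Nash profiles: (A,P,Z), (D,P,Y)

(A,P,X): not NE [P1→D gives 6>0; P2→R gives 9>7; P3→Z gives 6>4]
(A,P,Y): not NE [P1→D gives 6>5; P2→R gives 9>2; P3→Z gives 6>5]
(A,P,Z): NE
(A,Q,X): not NE [P1→C gives 8>4; P2→R gives 9>6]
(A,Q,Y): not NE [P1→D gives 4>2; P2→R gives 9>5]
(A,Q,Z): not NE [P2→P gives 11>0]
(A,R,X): not NE [P1→B gives 8>3]
(A,R,Y): not NE [P3→Z gives 7>3]
(A,R,Z): not NE [P1→B gives 7>2; P2→P gives 11>9]
(B,P,X): not NE [P1→D gives 6>0; P2→Q gives 9>4; P3→Z gives 6>0]
(B,P,Y): not NE [P1→D gives 6>4; P2→Q gives 6>5; P3→Z gives 6>3]
(B,P,Z): not NE [P1→D gives 8>2]
(B,Q,X): not NE [P1→C gives 8>2; P3→Y gives 8>7]
(B,Q,Y): not NE [P1→D gives 4>3]
(B,Q,Z): not NE [P1→A gives 9>1; P2→P gives 9>8; P3→Y gives 8>7]
(B,R,X): not NE [P2→Q gives 9>2; P3→Z gives 4>2]
(B,R,Y): not NE [P1→A gives 7>3; P2→Q gives 6>2; P3→Z gives 4>2]
(B,R,Z): not NE [P2→P gives 9>7]
(C,P,X): not NE [P3→Y gives 11>9]
(C,P,Y): not NE [P2→Q gives 10>9]
(C,P,Z): not NE [P1→D gives 8>7; P2→Q gives 9>2; P3→Y gives 11>6]
(C,Q,X): not NE [P2→P gives 9>1]
(C,Q,Y): not NE [P1→D gives 4>1; P3→X gives 6>5]
(C,Q,Z): not NE [P1→A gives 9>3; P3→X gives 6>4]
(C,R,X): not NE [P1→B gives 8>2; P2→P gives 9>4; P3→Y gives 8>2]
(C,R,Y): not NE [P1→A gives 7>1; P2→Q gives 10>6]
(C,R,Z): not NE [P1→B gives 7>1; P2→Q gives 9>2; P3→Y gives 8>0]
(D,P,X): not NE [P2→Q gives 3>0; P3→Y gives 8>0]
(D,P,Y): NE
(D,P,Z): not NE [P3→Y gives 8>6]
(D,Q,X): not NE [P1→C gives 8>7]
(D,Q,Y): not NE [P2→P gives 6>3; P3→X gives 9>4]
(D,Q,Z): not NE [P1→A gives 9>0; P2→R gives 4>1; P3→X gives 9>2]
(D,R,X): not NE [P1→B gives 8>5; P2→Q gives 3>2; P3→Y gives 5>0]
(D,R,Y): not NE [P1→A gives 7>4; P2→P gives 6>1]
(D,R,Z): not NE [P1→B gives 7>3; P3→Y gives 5>0]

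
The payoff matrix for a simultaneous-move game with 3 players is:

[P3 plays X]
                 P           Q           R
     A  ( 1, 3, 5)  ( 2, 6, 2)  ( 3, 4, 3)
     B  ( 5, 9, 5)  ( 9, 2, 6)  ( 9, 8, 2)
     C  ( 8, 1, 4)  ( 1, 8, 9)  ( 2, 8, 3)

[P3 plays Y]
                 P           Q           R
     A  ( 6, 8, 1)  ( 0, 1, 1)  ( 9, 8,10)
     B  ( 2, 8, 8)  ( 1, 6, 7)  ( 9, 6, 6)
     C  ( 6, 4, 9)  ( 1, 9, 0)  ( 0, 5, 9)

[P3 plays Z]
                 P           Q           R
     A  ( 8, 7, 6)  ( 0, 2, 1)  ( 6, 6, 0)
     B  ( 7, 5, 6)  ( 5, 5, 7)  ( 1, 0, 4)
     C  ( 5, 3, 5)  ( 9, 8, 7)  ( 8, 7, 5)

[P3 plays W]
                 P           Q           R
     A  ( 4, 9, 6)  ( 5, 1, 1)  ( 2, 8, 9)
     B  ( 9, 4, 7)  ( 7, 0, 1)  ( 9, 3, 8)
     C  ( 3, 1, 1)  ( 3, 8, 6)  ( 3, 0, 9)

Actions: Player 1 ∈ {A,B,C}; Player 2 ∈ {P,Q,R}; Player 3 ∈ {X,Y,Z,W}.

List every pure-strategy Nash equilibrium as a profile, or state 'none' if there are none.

(A,P,X): not NE [P1→C gives 8>1; P2→Q gives 6>3; P3→W gives 6>5]
(A,P,Y): not NE [P3→W gives 6>1]
(A,P,Z): NE
(A,P,W): not NE [P1→B gives 9>4]
(A,Q,X): not NE [P1→B gives 9>2]
(A,Q,Y): not NE [P1→C gives 1>0; P2→R gives 8>1; P3→X gives 2>1]
(A,Q,Z): not NE [P1→C gives 9>0; P2→P gives 7>2; P3→X gives 2>1]
(A,Q,W): not NE [P1→B gives 7>5; P2→P gives 9>1; P3→X gives 2>1]
(A,R,X): not NE [P1→B gives 9>3; P2→Q gives 6>4; P3→Y gives 10>3]
(A,R,Y): NE
(A,R,Z): not NE [P1→C gives 8>6; P2→P gives 7>6; P3→Y gives 10>0]
(A,R,W): not NE [P1→B gives 9>2; P2→P gives 9>8; P3→Y gives 10>9]
(B,P,X): not NE [P1→C gives 8>5; P3→Y gives 8>5]
(B,P,Y): not NE [P1→C gives 6>2]
(B,P,Z): not NE [P1→A gives 8>7; P3→Y gives 8>6]
(B,P,W): not NE [P3→Y gives 8>7]
(B,Q,X): not NE [P2→P gives 9>2; P3→Z gives 7>6]
(B,Q,Y): not NE [P2→P gives 8>6]
(B,Q,Z): not NE [P1→C gives 9>5]
(B,Q,W): not NE [P2→P gives 4>0; P3→Z gives 7>1]
(B,R,X): not NE [P2→P gives 9>8; P3→W gives 8>2]
(B,R,Y): not NE [P2→P gives 8>6; P3→W gives 8>6]
(B,R,Z): not NE [P1→C gives 8>1; P2→Q gives 5>0; P3→W gives 8>4]
(B,R,W): not NE [P2→P gives 4>3]
(C,P,X): not NE [P2→R gives 8>1; P3→Y gives 9>4]
(C,P,Y): not NE [P2→Q gives 9>4]
(C,P,Z): not NE [P1→A gives 8>5; P2→Q gives 8>3; P3→Y gives 9>5]
(C,P,W): not NE [P1→B gives 9>3; P2→Q gives 8>1; P3→Y gives 9>1]
(C,Q,X): not NE [P1→B gives 9>1]
(C,Q,Y): not NE [P3→X gives 9>0]
(C,Q,Z): not NE [P3→X gives 9>7]
(C,Q,W): not NE [P1→B gives 7>3; P3→X gives 9>6]
(C,R,X): not NE [P1→B gives 9>2; P3→W gives 9>3]
(C,R,Y): not NE [P1→B gives 9>0; P2→Q gives 9>5]
(C,R,Z): not NE [P2→Q gives 8>7; P3→W gives 9>5]
(C,R,W): not NE [P1→B gives 9>3; P2→Q gives 8>0]

PSNE = {(A,P,Z), (A,R,Y)}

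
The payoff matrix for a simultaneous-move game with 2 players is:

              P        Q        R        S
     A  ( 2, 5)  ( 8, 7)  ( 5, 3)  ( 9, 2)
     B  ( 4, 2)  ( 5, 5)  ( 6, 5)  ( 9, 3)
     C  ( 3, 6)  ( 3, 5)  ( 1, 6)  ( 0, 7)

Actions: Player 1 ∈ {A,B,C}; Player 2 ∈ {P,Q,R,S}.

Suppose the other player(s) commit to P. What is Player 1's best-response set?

BR_1 = {B}

u_1(A vs P) = 2
u_1(B vs P) = 4
u_1(C vs P) = 3
max payoff 4 at {B}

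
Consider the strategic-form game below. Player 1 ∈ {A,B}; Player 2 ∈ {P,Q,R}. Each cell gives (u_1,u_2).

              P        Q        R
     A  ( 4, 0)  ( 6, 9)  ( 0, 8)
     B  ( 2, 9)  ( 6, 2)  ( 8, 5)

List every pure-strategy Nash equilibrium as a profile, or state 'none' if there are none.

NE set: (A,Q)

(A,P): not NE [P2→Q gives 9>0]
(A,Q): NE
(A,R): not NE [P1→B gives 8>0; P2→Q gives 9>8]
(B,P): not NE [P1→A gives 4>2]
(B,Q): not NE [P2→P gives 9>2]
(B,R): not NE [P2→P gives 9>5]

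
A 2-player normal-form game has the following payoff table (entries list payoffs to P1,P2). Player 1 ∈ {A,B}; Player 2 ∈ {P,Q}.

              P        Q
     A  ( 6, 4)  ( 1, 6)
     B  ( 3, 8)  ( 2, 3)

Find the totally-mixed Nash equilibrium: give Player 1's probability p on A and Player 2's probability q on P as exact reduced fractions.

P1 mixes 5/7 on A; P2 mixes 1/4 on P

P1 indiff ⇒ q·6+(1-q)·1 = q·3+(1-q)·2 ⇒ q(3) = (1-q)(1) ⇒ q = 1/4
P2 indiff ⇒ p·4+(1-p)·8 = p·6+(1-p)·3 ⇒ p(-2) = (1-p)(-5) ⇒ p = 5/7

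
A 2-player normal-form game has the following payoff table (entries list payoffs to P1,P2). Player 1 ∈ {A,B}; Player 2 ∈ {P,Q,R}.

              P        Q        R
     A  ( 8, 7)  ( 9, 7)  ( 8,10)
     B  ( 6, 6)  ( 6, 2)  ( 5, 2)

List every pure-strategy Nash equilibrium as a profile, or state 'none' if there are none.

(A,P): not NE [P2→R gives 10>7]
(A,Q): not NE [P2→R gives 10>7]
(A,R): NE
(B,P): not NE [P1→A gives 8>6]
(B,Q): not NE [P1→A gives 9>6; P2→P gives 6>2]
(B,R): not NE [P1→A gives 8>5; P2→P gives 6>2]

PSNE = {(A,R)}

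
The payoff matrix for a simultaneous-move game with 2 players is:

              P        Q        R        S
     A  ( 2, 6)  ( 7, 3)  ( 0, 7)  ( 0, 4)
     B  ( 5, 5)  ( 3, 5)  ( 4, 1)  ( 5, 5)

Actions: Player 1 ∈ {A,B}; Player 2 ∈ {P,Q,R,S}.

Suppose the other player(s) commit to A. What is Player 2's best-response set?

BR_2 = {R}

u_2(P vs A) = 6
u_2(Q vs A) = 3
u_2(R vs A) = 7
u_2(S vs A) = 4
max payoff 7 at {R}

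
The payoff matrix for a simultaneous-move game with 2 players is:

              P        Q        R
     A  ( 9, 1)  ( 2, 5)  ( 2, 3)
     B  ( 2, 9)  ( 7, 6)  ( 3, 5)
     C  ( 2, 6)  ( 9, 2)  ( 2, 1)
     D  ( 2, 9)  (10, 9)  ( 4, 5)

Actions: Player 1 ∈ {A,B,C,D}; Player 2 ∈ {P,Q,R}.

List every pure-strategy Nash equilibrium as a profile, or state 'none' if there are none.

(A,P): not NE [P2→Q gives 5>1]
(A,Q): not NE [P1→D gives 10>2]
(A,R): not NE [P1→D gives 4>2; P2→Q gives 5>3]
(B,P): not NE [P1→A gives 9>2]
(B,Q): not NE [P1→D gives 10>7; P2→P gives 9>6]
(B,R): not NE [P1→D gives 4>3; P2→P gives 9>5]
(C,P): not NE [P1→A gives 9>2]
(C,Q): not NE [P1→D gives 10>9; P2→P gives 6>2]
(C,R): not NE [P1→D gives 4>2; P2→P gives 6>1]
(D,P): not NE [P1→A gives 9>2]
(D,Q): NE
(D,R): not NE [P2→Q gives 9>5]

Nash profiles: (D,Q)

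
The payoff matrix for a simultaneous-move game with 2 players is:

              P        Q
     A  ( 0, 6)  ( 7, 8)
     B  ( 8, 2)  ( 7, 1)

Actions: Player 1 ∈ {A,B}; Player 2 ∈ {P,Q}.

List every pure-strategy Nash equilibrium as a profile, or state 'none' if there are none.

NE set: (A,Q), (B,P)

(A,P): not NE [P1→B gives 8>0; P2→Q gives 8>6]
(A,Q): NE
(B,P): NE
(B,Q): not NE [P2→P gives 2>1]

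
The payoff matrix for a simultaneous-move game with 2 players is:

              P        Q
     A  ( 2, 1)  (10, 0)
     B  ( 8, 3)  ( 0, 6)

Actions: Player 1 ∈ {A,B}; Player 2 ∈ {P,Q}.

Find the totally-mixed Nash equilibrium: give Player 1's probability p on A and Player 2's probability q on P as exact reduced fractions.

P1 mixes 3/4 on A; P2 mixes 5/8 on P

P1 indiff ⇒ q·2+(1-q)·10 = q·8+(1-q)·0 ⇒ q(-6) = (1-q)(-10) ⇒ q = 5/8
P2 indiff ⇒ p·1+(1-p)·3 = p·0+(1-p)·6 ⇒ p(1) = (1-p)(3) ⇒ p = 3/4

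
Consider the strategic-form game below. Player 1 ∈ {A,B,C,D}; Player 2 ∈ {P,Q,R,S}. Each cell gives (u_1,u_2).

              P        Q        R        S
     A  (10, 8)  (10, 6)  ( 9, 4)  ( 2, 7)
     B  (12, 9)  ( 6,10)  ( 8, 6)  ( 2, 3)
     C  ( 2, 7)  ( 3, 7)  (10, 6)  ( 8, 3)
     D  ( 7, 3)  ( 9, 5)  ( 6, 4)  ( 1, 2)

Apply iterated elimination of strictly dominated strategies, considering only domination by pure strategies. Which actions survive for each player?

P1 drop D (A beats it: P:10>7 Q:10>9 R:9>6 S:2>1)
P2 drop R (P beats it: A:8>4 B:9>6 C:7>6)
P2 drop S (P beats it: A:8>7 B:9>3 C:7>3)
P1 drop C (A beats it: P:10>2 Q:10>3)
P1→{A,B} P2→{P,Q}

Survivors P1:{A,B} P2:{P,Q}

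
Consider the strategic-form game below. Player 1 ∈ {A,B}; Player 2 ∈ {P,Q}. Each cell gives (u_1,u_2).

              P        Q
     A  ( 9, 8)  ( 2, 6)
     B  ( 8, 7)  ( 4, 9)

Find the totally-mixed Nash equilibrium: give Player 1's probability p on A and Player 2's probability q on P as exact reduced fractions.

(p,q) = (1/2, 2/3)

P1 indiff ⇒ q·9+(1-q)·2 = q·8+(1-q)·4 ⇒ q(1) = (1-q)(2) ⇒ q = 2/3
P2 indiff ⇒ p·8+(1-p)·7 = p·6+(1-p)·9 ⇒ p(2) = (1-p)(2) ⇒ p = 1/2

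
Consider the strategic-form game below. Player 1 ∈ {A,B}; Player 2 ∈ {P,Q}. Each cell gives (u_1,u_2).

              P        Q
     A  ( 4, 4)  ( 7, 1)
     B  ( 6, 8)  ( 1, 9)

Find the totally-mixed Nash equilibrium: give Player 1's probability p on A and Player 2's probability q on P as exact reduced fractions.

P1 indiff ⇒ q·4+(1-q)·7 = q·6+(1-q)·1 ⇒ q(-2) = (1-q)(-6) ⇒ q = 3/4
P2 indiff ⇒ p·4+(1-p)·8 = p·1+(1-p)·9 ⇒ p(3) = (1-p)(1) ⇒ p = 1/4

(p,q) = (1/4, 3/4)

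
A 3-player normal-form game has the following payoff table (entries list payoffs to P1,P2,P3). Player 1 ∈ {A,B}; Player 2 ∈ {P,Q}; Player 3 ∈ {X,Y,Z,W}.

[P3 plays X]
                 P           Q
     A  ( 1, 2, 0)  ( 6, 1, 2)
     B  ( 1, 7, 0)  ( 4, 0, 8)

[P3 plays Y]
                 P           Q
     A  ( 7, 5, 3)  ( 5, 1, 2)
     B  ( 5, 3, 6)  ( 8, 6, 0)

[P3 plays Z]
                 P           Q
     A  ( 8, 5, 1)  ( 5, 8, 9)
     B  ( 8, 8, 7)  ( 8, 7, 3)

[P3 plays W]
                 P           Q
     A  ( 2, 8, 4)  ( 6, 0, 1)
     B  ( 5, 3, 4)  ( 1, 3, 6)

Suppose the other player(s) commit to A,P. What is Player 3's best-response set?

BR_3 = {W}

u_3(X vs A,P) = 0
u_3(Y vs A,P) = 3
u_3(Z vs A,P) = 1
u_3(W vs A,P) = 4
max payoff 4 at {W}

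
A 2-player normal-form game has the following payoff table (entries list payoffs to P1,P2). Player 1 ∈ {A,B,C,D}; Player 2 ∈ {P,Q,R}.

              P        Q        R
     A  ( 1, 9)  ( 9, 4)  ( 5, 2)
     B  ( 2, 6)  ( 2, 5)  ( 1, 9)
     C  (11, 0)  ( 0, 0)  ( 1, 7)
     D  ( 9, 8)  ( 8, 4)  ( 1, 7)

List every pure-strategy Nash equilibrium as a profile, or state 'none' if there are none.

Equilibria: none

(A,P): not NE [P1→C gives 11>1]
(A,Q): not NE [P2→P gives 9>4]
(A,R): not NE [P2→P gives 9>2]
(B,P): not NE [P1→C gives 11>2; P2→R gives 9>6]
(B,Q): not NE [P1→A gives 9>2; P2→R gives 9>5]
(B,R): not NE [P1→A gives 5>1]
(C,P): not NE [P2→R gives 7>0]
(C,Q): not NE [P1→A gives 9>0; P2→R gives 7>0]
(C,R): not NE [P1→A gives 5>1]
(D,P): not NE [P1→C gives 11>9]
(D,Q): not NE [P1→A gives 9>8; P2→P gives 8>4]
(D,R): not NE [P1→A gives 5>1; P2→P gives 8>7]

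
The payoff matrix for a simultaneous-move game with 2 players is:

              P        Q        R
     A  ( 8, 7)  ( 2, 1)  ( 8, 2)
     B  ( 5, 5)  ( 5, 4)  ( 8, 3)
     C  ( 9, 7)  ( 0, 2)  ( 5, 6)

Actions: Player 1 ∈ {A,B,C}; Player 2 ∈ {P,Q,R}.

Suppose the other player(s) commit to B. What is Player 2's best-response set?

P2 best: {P}

u_2(P vs B) = 5
u_2(Q vs B) = 4
u_2(R vs B) = 3
max payoff 5 at {P}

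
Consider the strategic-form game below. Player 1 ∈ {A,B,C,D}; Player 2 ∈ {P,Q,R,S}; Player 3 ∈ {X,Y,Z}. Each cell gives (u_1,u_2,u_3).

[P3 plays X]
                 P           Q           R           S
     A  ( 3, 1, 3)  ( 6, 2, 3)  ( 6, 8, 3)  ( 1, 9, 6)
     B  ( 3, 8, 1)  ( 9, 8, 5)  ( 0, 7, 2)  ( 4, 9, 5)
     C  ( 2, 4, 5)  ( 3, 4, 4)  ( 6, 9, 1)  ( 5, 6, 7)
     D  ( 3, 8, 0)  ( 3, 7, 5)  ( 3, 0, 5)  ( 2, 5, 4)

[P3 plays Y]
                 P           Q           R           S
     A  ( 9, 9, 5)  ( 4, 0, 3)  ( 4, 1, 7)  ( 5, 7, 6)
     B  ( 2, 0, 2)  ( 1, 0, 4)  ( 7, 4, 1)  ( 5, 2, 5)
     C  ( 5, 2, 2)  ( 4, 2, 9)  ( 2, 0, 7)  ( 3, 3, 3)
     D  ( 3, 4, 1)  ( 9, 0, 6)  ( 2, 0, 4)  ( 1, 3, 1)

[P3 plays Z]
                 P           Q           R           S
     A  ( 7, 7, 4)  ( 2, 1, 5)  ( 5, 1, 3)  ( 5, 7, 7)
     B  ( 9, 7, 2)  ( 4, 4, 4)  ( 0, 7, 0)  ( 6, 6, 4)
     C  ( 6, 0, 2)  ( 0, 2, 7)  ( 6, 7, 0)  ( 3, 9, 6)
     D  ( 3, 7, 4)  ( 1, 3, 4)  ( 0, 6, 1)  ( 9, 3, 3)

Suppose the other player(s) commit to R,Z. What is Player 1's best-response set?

P1 best: {C}

u_1(A vs R,Z) = 5
u_1(B vs R,Z) = 0
u_1(C vs R,Z) = 6
u_1(D vs R,Z) = 0
max payoff 6 at {C}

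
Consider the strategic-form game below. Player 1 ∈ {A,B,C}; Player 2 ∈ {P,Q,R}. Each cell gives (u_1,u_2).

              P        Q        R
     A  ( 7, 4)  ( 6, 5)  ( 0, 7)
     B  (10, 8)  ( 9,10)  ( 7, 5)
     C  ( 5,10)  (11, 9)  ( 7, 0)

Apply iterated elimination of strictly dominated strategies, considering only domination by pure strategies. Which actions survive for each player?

P1 drop A (B beats it: P:10>7 Q:9>6 R:7>0)
P2 drop R (P beats it: B:8>5 C:10>0)
P1→{B,C} P2→{P,Q}

IESDS → P1:{B,C} P2:{P,Q}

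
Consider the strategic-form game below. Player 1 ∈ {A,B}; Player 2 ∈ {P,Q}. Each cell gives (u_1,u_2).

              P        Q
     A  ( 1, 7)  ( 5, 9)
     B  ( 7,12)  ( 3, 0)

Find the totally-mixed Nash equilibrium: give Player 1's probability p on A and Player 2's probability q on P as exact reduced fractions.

P1 indiff ⇒ q·1+(1-q)·5 = q·7+(1-q)·3 ⇒ q(-6) = (1-q)(-2) ⇒ q = 1/4
P2 indiff ⇒ p·7+(1-p)·12 = p·9+(1-p)·0 ⇒ p(-2) = (1-p)(-12) ⇒ p = 6/7

(p,q) = (6/7, 1/4)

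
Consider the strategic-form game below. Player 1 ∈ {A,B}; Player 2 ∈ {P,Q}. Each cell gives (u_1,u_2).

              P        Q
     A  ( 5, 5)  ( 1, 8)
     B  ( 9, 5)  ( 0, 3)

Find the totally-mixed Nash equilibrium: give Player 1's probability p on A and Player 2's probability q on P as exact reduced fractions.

P1 mixes 2/5 on A; P2 mixes 1/5 on P

P1 indiff ⇒ q·5+(1-q)·1 = q·9+(1-q)·0 ⇒ q(-4) = (1-q)(-1) ⇒ q = 1/5
P2 indiff ⇒ p·5+(1-p)·5 = p·8+(1-p)·3 ⇒ p(-3) = (1-p)(-2) ⇒ p = 2/5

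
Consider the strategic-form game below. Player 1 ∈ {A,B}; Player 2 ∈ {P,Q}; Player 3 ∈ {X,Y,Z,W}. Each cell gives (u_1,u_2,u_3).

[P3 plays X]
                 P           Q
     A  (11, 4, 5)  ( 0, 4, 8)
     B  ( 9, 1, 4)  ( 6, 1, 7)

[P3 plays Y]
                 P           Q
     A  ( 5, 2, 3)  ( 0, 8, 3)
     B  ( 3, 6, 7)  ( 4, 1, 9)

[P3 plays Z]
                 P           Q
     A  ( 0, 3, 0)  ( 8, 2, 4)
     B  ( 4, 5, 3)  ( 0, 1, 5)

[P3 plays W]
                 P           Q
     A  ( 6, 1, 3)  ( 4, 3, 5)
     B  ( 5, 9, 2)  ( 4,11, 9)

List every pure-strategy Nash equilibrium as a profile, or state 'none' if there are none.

Nash profiles: (A,P,X), (B,Q,W)

(A,P,X): NE
(A,P,Y): not NE [P2→Q gives 8>2; P3→X gives 5>3]
(A,P,Z): not NE [P1→B gives 4>0; P3→X gives 5>0]
(A,P,W): not NE [P2→Q gives 3>1; P3→X gives 5>3]
(A,Q,X): not NE [P1→B gives 6>0]
(A,Q,Y): not NE [P1→B gives 4>0; P3→X gives 8>3]
(A,Q,Z): not NE [P2→P gives 3>2; P3→X gives 8>4]
(A,Q,W): not NE [P3→X gives 8>5]
(B,P,X): not NE [P1→A gives 11>9; P3→Y gives 7>4]
(B,P,Y): not NE [P1→A gives 5>3]
(B,P,Z): not NE [P3→Y gives 7>3]
(B,P,W): not NE [P1→A gives 6>5; P2→Q gives 11>9; P3→Y gives 7>2]
(B,Q,X): not NE [P3→W gives 9>7]
(B,Q,Y): not NE [P2→P gives 6>1]
(B,Q,Z): not NE [P1→A gives 8>0; P2→P gives 5>1; P3→W gives 9>5]
(B,Q,W): NE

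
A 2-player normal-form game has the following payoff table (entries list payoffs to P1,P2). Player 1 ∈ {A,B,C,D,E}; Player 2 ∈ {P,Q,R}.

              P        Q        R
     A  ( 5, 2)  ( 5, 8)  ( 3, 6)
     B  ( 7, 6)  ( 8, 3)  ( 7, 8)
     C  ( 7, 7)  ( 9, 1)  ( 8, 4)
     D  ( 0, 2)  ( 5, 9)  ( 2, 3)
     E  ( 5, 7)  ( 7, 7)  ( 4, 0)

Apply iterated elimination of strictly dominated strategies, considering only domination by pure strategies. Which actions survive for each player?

P1 drop A (B beats it: P:7>5 Q:8>5 R:7>3)
P1 drop D (B beats it: P:7>0 Q:8>5 R:7>2)
P1 drop E (B beats it: P:7>5 Q:8>7 R:7>4)
P2 drop Q (P beats it: B:6>3 C:7>1)
P1→{B,C} P2→{P,R}

Survivors P1:{B,C} P2:{P,R}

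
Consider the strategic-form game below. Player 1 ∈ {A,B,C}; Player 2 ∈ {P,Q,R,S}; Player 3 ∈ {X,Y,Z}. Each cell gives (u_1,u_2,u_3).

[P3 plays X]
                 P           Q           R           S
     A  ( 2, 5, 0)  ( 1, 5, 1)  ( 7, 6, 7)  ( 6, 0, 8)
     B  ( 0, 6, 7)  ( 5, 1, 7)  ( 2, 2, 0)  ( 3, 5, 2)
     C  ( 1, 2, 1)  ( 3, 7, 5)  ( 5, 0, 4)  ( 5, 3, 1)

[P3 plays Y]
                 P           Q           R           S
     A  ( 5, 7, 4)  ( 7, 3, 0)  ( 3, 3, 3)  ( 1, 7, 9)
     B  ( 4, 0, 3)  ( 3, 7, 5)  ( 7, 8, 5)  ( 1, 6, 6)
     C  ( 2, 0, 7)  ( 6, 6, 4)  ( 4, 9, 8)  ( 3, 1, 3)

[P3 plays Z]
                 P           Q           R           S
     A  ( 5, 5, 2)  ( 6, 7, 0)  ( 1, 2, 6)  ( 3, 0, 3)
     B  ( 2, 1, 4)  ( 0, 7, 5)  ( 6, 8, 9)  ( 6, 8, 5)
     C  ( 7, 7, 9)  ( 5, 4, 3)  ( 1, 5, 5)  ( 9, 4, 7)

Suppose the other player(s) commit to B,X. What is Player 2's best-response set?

P2 best: {P}

u_2(P vs B,X) = 6
u_2(Q vs B,X) = 1
u_2(R vs B,X) = 2
u_2(S vs B,X) = 5
max payoff 6 at {P}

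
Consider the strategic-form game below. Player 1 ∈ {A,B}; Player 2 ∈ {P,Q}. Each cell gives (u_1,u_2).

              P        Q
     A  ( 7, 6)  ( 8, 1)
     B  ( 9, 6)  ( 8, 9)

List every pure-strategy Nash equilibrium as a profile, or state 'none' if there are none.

(A,P): not NE [P1→B gives 9>7]
(A,Q): not NE [P2→P gives 6>1]
(B,P): not NE [P2→Q gives 9>6]
(B,Q): NE

PSNE = {(B,Q)}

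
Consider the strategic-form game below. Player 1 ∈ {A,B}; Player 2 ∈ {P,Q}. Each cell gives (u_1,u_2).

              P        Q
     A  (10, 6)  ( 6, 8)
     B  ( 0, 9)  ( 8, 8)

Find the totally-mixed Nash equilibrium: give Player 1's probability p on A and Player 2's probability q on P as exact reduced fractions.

P1 mixes 1/3 on A; P2 mixes 1/6 on P

P1 indiff ⇒ q·10+(1-q)·6 = q·0+(1-q)·8 ⇒ q(10) = (1-q)(2) ⇒ q = 1/6
P2 indiff ⇒ p·6+(1-p)·9 = p·8+(1-p)·8 ⇒ p(-2) = (1-p)(-1) ⇒ p = 1/3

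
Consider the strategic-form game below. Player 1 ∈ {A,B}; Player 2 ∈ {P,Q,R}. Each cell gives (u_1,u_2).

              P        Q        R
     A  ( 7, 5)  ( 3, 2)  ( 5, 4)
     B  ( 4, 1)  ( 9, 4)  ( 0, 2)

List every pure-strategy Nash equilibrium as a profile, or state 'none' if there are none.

NE set: (A,P), (B,Q)

(A,P): NE
(A,Q): not NE [P1→B gives 9>3; P2→P gives 5>2]
(A,R): not NE [P2→P gives 5>4]
(B,P): not NE [P1→A gives 7>4; P2→Q gives 4>1]
(B,Q): NE
(B,R): not NE [P1→A gives 5>0; P2→Q gives 4>2]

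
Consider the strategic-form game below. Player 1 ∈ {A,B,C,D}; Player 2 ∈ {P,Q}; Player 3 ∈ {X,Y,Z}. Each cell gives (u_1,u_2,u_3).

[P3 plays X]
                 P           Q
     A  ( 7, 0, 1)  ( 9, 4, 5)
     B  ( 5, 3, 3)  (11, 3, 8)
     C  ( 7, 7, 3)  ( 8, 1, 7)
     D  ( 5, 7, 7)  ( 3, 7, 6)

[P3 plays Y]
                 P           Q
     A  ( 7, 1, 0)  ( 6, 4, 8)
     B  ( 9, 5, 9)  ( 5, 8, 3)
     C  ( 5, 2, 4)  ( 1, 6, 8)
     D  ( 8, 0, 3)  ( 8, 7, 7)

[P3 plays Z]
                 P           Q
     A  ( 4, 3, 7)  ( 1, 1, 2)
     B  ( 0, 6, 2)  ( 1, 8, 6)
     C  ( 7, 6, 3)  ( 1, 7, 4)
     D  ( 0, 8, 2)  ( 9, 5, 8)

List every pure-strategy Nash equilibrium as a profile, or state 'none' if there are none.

NE set: (B,Q,X)

(A,P,X): not NE [P2→Q gives 4>0; P3→Z gives 7>1]
(A,P,Y): not NE [P1→B gives 9>7; P2→Q gives 4>1; P3→Z gives 7>0]
(A,P,Z): not NE [P1→C gives 7>4]
(A,Q,X): not NE [P1→B gives 11>9; P3→Y gives 8>5]
(A,Q,Y): not NE [P1→D gives 8>6]
(A,Q,Z): not NE [P1→D gives 9>1; P2→P gives 3>1; P3→Y gives 8>2]
(B,P,X): not NE [P1→C gives 7>5; P3→Y gives 9>3]
(B,P,Y): not NE [P2→Q gives 8>5]
(B,P,Z): not NE [P1→C gives 7>0; P2→Q gives 8>6; P3→Y gives 9>2]
(B,Q,X): NE
(B,Q,Y): not NE [P1→D gives 8>5; P3→X gives 8>3]
(B,Q,Z): not NE [P1→D gives 9>1; P3→X gives 8>6]
(C,P,X): not NE [P3→Y gives 4>3]
(C,P,Y): not NE [P1→B gives 9>5; P2→Q gives 6>2]
(C,P,Z): not NE [P2→Q gives 7>6; P3→Y gives 4>3]
(C,Q,X): not NE [P1→B gives 11>8; P2→P gives 7>1; P3→Y gives 8>7]
(C,Q,Y): not NE [P1→D gives 8>1]
(C,Q,Z): not NE [P1→D gives 9>1; P3→Y gives 8>4]
(D,P,X): not NE [P1→C gives 7>5]
(D,P,Y): not NE [P1→B gives 9>8; P2→Q gives 7>0; P3→X gives 7>3]
(D,P,Z): not NE [P1→C gives 7>0; P3→X gives 7>2]
(D,Q,X): not NE [P1→B gives 11>3; P3→Z gives 8>6]
(D,Q,Y): not NE [P3→Z gives 8>7]
(D,Q,Z): not NE [P2→P gives 8>5]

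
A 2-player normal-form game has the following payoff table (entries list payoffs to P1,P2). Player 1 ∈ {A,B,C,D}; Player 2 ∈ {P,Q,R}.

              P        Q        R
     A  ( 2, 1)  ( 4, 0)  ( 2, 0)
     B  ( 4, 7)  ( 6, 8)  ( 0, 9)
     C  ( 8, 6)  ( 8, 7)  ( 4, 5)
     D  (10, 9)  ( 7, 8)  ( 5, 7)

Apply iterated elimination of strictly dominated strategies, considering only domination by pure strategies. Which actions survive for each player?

P1 drop A (C beats it: P:8>2 Q:8>4 R:4>2)
P1 drop B (C beats it: P:8>4 Q:8>6 R:4>0)
P2 drop R (P beats it: C:6>5 D:9>7)
P1→{C,D} P2→{P,Q}

Survivors P1:{C,D} P2:{P,Q}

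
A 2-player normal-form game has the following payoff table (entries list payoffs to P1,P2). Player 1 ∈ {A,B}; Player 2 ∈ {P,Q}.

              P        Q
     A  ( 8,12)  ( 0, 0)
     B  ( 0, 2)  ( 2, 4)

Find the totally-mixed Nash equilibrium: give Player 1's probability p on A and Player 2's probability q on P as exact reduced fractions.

P1 indiff ⇒ q·8+(1-q)·0 = q·0+(1-q)·2 ⇒ q(8) = (1-q)(2) ⇒ q = 1/5
P2 indiff ⇒ p·12+(1-p)·2 = p·0+(1-p)·4 ⇒ p(12) = (1-p)(2) ⇒ p = 1/7

P1 mixes 1/7 on A; P2 mixes 1/5 on P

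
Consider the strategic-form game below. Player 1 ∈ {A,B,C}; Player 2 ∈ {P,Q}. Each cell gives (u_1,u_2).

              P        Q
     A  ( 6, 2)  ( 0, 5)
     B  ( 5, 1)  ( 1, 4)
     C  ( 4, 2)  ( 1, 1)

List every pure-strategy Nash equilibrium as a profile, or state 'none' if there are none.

PSNE = {(B,Q)}

(A,P): not NE [P2→Q gives 5>2]
(A,Q): not NE [P1→C gives 1>0]
(B,P): not NE [P1→A gives 6>5; P2→Q gives 4>1]
(B,Q): NE
(C,P): not NE [P1→A gives 6>4]
(C,Q): not NE [P2→P gives 2>1]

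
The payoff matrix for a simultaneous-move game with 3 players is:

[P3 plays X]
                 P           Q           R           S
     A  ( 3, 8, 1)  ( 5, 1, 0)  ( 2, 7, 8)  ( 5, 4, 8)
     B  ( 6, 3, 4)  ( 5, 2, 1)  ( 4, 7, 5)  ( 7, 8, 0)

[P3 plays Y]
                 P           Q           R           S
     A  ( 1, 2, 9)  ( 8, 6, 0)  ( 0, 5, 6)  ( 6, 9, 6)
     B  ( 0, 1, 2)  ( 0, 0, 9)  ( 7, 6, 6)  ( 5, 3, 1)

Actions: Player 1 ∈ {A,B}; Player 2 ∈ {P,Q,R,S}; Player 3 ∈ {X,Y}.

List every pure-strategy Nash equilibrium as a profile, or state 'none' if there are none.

Nash profiles: (B,R,Y)

(A,P,X): not NE [P1→B gives 6>3; P3→Y gives 9>1]
(A,P,Y): not NE [P2→S gives 9>2]
(A,Q,X): not NE [P2→P gives 8>1]
(A,Q,Y): not NE [P2→S gives 9>6]
(A,R,X): not NE [P1→B gives 4>2; P2→P gives 8>7]
(A,R,Y): not NE [P1→B gives 7>0; P2→S gives 9>5; P3→X gives 8>6]
(A,S,X): not NE [P1→B gives 7>5; P2→P gives 8>4]
(A,S,Y): not NE [P3→X gives 8>6]
(B,P,X): not NE [P2→S gives 8>3]
(B,P,Y): not NE [P1→A gives 1>0; P2→R gives 6>1; P3→X gives 4>2]
(B,Q,X): not NE [P2→S gives 8>2; P3→Y gives 9>1]
(B,Q,Y): not NE [P1→A gives 8>0; P2→R gives 6>0]
(B,R,X): not NE [P2→S gives 8>7; P3→Y gives 6>5]
(B,R,Y): NE
(B,S,X): not NE [P3→Y gives 1>0]
(B,S,Y): not NE [P1→A gives 6>5; P2→R gives 6>3]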